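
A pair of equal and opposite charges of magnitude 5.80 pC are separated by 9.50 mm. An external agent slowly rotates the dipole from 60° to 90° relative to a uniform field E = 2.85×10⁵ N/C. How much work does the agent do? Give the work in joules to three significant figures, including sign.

W ≈ 7.85×10⁻⁹ J

Dipole moment p = qd = (5.80×10⁻¹² C)(0.00950 m) = 5.51×10⁻¹⁴ C·m.
W_ext = ΔU = U(θ₂) − U(θ₁) = −pE cosθ₂ − (−pE cosθ₁) = pE(cosθ₁ − cosθ₂).
W = (5.51×10⁻¹⁴)(2.85×10⁵)·(cos60° − cos90°) = (1.570×10⁻⁸)·(+0.5000) = 7.852×10⁻⁹ J.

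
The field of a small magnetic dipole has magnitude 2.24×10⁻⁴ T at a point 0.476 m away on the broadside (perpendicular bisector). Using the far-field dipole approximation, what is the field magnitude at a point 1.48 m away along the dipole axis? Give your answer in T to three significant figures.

B ≈ 1.49×10⁻⁵ T

Dipole fields scale as 1/r³ in the far field.
The axial field is twice the equatorial field at the same r, so the geometry factor is 2/1.
B₂ = B₁ · (2/1) · (r₁/r₂)³ = 2.24×10⁻⁴ · 2 · (0.476/1.48)³.
(r₁/r₂)³ = (0.3216)³ = 0.03327.
B₂ ≈ 1.490×10⁻⁵ T.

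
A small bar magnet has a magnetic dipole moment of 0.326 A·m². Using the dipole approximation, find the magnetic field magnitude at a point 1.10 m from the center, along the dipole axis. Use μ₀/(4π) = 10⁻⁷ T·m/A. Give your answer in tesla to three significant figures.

B ≈ 4.90×10⁻⁸ T

On axis B = (μ₀/4π)·2m/r³.
B = 2·(10⁻⁷)·(0.326) / (1.10)³ = 4.899×10⁻⁸ T.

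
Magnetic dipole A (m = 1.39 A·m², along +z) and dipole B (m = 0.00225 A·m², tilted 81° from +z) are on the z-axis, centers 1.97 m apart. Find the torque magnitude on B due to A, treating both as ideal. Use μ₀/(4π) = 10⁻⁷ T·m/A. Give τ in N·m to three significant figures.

Dipole B is on the axis of dipole A, so B₁ there is axial: B₁ = (μ₀/4π)·2m₁/r³ along +z.
B₁ = 2(10⁻⁷)(1.39)/(1.97)³ = 3.636×10⁻⁸ T.
τ = m₂ B₁ sinθ.
τ = (0.00225)(3.636×10⁻⁸)·sin81° = 8.081×10⁻¹¹ N·m.

τ ≈ 8.08×10⁻¹¹ N·m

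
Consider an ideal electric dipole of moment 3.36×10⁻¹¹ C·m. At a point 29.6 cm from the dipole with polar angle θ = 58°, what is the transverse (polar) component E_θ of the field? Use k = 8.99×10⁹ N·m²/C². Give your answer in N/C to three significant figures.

E_θ ≈ 9.88 N/C

For a dipole, E_θ = (kp sinθ)/r³.
kp/r³ = (8.99×10⁹)(3.36×10⁻¹¹)/(0.296)³ = 11.65 N/C.
E_θ = 11.65·sin58° = 9.877 N/C.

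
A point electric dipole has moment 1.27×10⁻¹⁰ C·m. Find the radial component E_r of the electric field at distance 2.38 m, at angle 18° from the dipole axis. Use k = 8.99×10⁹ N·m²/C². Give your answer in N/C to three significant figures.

For a dipole, E_r = (2kp cosθ)/r³.
kp/r³ = (8.99×10⁹)(1.27×10⁻¹⁰)/(2.38)³ = 0.08469 N/C.
E_r = 2·0.08469·cos18° = 0.1611 N/C.

E_r ≈ 0.161 N/C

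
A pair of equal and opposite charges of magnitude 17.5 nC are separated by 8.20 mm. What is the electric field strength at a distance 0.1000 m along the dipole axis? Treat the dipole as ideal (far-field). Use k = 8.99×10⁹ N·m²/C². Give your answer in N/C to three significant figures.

E ≈ 2580 N/C

Dipole moment p = qd = (1.75×10⁻⁸ C)(0.00820 m) = 1.435×10⁻¹⁰ C·m.
On the dipole axis E = 2kp/r³.
E = 2·(8.99×10⁹)(1.435×10⁻¹⁰) / (0.100)³ = 2580 N/C.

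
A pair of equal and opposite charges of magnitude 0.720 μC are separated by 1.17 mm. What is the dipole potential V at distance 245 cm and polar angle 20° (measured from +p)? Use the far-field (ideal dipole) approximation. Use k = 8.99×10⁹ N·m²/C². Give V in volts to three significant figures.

V ≈ 1.19 V

Dipole moment p = qd = (7.20×10⁻⁷ C)(0.00117 m) = 8.424×10⁻¹⁰ C·m.
The dipole potential is V = kp cosθ / r².
V = (8.99×10⁹)(8.424×10⁻¹⁰)·cos20° / (2.45)² = 1.186 V.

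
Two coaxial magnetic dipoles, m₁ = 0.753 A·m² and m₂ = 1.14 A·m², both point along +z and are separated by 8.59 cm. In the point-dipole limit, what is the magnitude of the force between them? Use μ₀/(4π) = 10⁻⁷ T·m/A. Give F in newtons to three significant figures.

F ≈ 0.00946 N

On-axis B of dipole 1: B = (μ₀/4π)·2m₁/r³. Force on dipole 2: F = m₂·dB/dr.
dB/dr = −(μ₀/4π)·6m₁/r⁴, so |F| = (μ₀/4π)·6m₁m₂/r⁴.
F = 6(10⁻⁷)(0.753)(1.14)/(0.0859)⁴ = 0.009460 N.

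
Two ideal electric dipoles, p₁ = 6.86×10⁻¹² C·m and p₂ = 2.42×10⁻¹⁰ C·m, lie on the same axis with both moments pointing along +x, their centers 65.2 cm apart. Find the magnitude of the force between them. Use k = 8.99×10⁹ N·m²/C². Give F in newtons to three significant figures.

F ≈ 4.96×10⁻¹⁰ N

On-axis field of dipole 1 at distance r: E = 2kp₁/r³. Force on dipole 2 is F = p₂·dE/dr (gradient along axis).
dE/dr = −6kp₁/r⁴, so |F| = 6kp₁p₂/r⁴ (attractive for aligned moments).
F = 6(8.99×10⁹)(6.86×10⁻¹²)(2.42×10⁻¹⁰)/(0.652)⁴ = 4.955×10⁻¹⁰ N.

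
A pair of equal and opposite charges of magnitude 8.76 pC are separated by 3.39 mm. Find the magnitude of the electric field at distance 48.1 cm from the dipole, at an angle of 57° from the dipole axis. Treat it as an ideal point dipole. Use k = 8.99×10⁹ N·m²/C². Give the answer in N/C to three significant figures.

E ≈ 0.00330 N/C

Dipole moment p = qd = (8.76×10⁻¹² C)(0.00339 m) = 2.97×10⁻¹⁴ C·m.
At angle θ the dipole field magnitude is E = (kp/r³)·√(1 + 3cos²θ).
kp/r³ = (8.99×10⁹)(2.97×10⁻¹⁴) / (0.481)³ = 0.002399 N/C.
√(1 + 3cos²57°) = √(1 + 3·0.2966) = √1.8899 ≈ 1.3747.
E ≈ 0.002399 × 1.375 = 0.003298 N/C.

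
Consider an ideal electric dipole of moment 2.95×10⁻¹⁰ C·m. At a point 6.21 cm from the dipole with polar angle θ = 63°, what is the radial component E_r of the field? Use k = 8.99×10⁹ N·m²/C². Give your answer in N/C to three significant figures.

For a dipole, E_r = (2kp cosθ)/r³.
kp/r³ = (8.99×10⁹)(2.95×10⁻¹⁰)/(0.0621)³ = 1.107×10⁴ N/C.
E_r = 2·1.107×10⁴·cos63° = 1.006×10⁴ N/C.

E_r ≈ 1.01×10⁴ N/C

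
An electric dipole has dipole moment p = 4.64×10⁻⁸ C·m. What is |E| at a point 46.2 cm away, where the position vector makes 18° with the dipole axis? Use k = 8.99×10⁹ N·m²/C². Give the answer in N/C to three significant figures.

At angle θ the dipole field magnitude is E = (kp/r³)·√(1 + 3cos²θ).
kp/r³ = (8.99×10⁹)(4.64×10⁻⁸) / (0.462)³ = 4230 N/C.
√(1 + 3cos²18°) = √(1 + 3·0.9045) = √3.7135 ≈ 1.9271.
E ≈ 4230 × 1.927 = 8152 N/C.

E ≈ 8150 N/C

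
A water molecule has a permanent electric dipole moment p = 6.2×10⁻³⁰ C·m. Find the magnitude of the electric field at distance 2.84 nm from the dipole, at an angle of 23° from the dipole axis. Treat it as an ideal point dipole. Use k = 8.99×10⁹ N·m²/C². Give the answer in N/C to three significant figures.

At angle θ the dipole field magnitude is E = (kp/r³)·√(1 + 3cos²θ).
kp/r³ = (8.99×10⁹)(6.20×10⁻³⁰) / (2.84×10⁻⁹)³ = 2.433×10⁶ N/C.
√(1 + 3cos²23°) = √(1 + 3·0.8473) = √3.5420 ≈ 1.8820.
E ≈ 2.433×10⁶ × 1.882 = 4.580×10⁶ N/C.

E ≈ 4.58×10⁶ N/C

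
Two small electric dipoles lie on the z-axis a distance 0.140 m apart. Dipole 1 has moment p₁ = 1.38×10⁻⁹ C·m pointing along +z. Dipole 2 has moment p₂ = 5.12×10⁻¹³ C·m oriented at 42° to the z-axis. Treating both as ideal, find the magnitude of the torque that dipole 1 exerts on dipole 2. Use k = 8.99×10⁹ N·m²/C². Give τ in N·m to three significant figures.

The second dipole sits on the axis of the first, so the field there is axial: E₁ = 2kp₁/r³ along +z.
E₁ = 2(8.99×10⁹)(1.38×10⁻⁹)/(0.140)³ = 9042 N/C.
Torque on the second dipole: τ = p₂ E₁ sinθ.
τ = (5.12×10⁻¹³)(9042)·sin42° = 3.098×10⁻⁹ N·m.

τ ≈ 3.10×10⁻⁹ N·m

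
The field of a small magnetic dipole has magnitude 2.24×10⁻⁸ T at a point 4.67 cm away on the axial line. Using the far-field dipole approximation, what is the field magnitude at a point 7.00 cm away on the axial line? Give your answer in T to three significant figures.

B ≈ 6.65×10⁻⁹ T

Dipole fields scale as 1/r³ in the far field; the geometry is the same at both points.
B₂ = B₁ · (r₁/r₂)³ = 2.24×10⁻⁸ · (4.67/7.00)³.
(r₁/r₂)³ = (0.6671)³ = 0.2969.
B₂ ≈ 6.651×10⁻⁹ T.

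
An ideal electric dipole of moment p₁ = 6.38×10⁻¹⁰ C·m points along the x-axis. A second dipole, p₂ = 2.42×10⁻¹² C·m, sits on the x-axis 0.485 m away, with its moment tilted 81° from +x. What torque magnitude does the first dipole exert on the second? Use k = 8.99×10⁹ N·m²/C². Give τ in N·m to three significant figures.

The second dipole sits on the axis of the first, so the field there is axial: E₁ = 2kp₁/r³ along +x.
E₁ = 2(8.99×10⁹)(6.38×10⁻¹⁰)/(0.485)³ = 100.6 N/C.
Torque on the second dipole: τ = p₂ E₁ sinθ.
τ = (2.42×10⁻¹²)(100.6)·sin81° = 2.403×10⁻¹⁰ N·m.

τ ≈ 2.40×10⁻¹⁰ N·m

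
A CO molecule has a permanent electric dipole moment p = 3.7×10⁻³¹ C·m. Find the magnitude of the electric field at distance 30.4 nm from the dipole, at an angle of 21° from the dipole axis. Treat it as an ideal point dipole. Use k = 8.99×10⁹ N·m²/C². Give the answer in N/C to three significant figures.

E ≈ 225 N/C

At angle θ the dipole field magnitude is E = (kp/r³)·√(1 + 3cos²θ).
kp/r³ = (8.99×10⁹)(3.70×10⁻³¹) / (3.04×10⁻⁸)³ = 118.4 N/C.
√(1 + 3cos²21°) = √(1 + 3·0.8716) = √3.6147 ≈ 1.9012.
E ≈ 118.4 × 1.901 = 225.1 N/C.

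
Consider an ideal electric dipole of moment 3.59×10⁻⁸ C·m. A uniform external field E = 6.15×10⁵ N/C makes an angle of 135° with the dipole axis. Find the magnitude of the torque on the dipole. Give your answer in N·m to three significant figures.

τ ≈ 0.0156 N·m

Torque on an electric dipole: τ = pE sinθ.
τ = (3.59×10⁻⁸)(6.15×10⁵)·sin135° = 0.01561 N·m.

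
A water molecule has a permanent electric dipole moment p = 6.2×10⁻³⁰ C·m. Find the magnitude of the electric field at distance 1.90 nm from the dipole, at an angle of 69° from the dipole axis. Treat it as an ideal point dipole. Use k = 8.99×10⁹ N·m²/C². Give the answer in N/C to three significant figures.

At angle θ the dipole field magnitude is E = (kp/r³)·√(1 + 3cos²θ).
kp/r³ = (8.99×10⁹)(6.20×10⁻³⁰) / (1.90×10⁻⁹)³ = 8.126×10⁶ N/C.
√(1 + 3cos²69°) = √(1 + 3·0.1284) = √1.3853 ≈ 1.1770.
E ≈ 8.126×10⁶ × 1.177 = 9.564×10⁶ N/C.

E ≈ 9.56×10⁶ N/C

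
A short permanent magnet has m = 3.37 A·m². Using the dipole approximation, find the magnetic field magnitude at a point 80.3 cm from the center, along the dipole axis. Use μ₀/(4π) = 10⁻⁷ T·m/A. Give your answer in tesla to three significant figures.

B ≈ 1.30×10⁻⁶ T

On axis B = (μ₀/4π)·2m/r³.
B = 2·(10⁻⁷)·(3.37) / (0.803)³ = 1.302×10⁻⁶ T.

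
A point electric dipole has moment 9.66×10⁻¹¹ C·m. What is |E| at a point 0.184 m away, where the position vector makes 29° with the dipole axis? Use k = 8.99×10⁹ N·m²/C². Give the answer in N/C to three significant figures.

At angle θ the dipole field magnitude is E = (kp/r³)·√(1 + 3cos²θ).
kp/r³ = (8.99×10⁹)(9.66×10⁻¹¹) / (0.184)³ = 139.4 N/C.
√(1 + 3cos²29°) = √(1 + 3·0.7650) = √3.2949 ≈ 1.8152.
E ≈ 139.4 × 1.815 = 253.0 N/C.

E ≈ 253 N/C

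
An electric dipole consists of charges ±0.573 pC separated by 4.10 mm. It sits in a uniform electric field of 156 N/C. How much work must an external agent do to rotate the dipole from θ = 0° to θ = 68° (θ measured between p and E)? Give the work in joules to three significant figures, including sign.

Dipole moment p = qd = (5.73×10⁻¹³ C)(0.00410 m) = 2.349×10⁻¹⁵ C·m.
W_ext = ΔU = U(θ₂) − U(θ₁) = −pE cosθ₂ − (−pE cosθ₁) = pE(cosθ₁ − cosθ₂).
W = (2.349×10⁻¹⁵)(156)·(cos0° − cos68°) = (3.664×10⁻¹³)·(+0.6254) = 2.292×10⁻¹³ J.

W ≈ 2.29×10⁻¹³ J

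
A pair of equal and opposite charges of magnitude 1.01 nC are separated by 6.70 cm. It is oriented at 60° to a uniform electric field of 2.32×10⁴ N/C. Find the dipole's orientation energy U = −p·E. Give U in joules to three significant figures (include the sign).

U ≈ -7.85×10⁻⁷ J

Dipole moment p = qd = (1.01×10⁻⁹ C)(0.0670 m) = 6.767×10⁻¹¹ C·m.
U = −p·E = −pE cosθ.
U = −(6.767×10⁻¹¹)(2.32×10⁴)·cos60° = -7.850×10⁻⁷ J.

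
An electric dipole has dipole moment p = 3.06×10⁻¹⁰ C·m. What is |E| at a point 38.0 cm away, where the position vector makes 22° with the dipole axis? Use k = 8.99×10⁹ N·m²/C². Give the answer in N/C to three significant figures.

At angle θ the dipole field magnitude is E = (kp/r³)·√(1 + 3cos²θ).
kp/r³ = (8.99×10⁹)(3.06×10⁻¹⁰) / (0.380)³ = 50.13 N/C.
√(1 + 3cos²22°) = √(1 + 3·0.8597) = √3.5790 ≈ 1.8918.
E ≈ 50.13 × 1.892 = 94.84 N/C.

E ≈ 94.8 N/C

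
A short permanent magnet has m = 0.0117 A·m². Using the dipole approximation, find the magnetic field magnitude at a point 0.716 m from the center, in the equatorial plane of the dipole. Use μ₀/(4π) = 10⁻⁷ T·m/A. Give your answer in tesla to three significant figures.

B ≈ 3.19×10⁻⁹ T

In the equatorial plane B = (μ₀/4π)·m/r³ (half the axial value).
B = (10⁻⁷)·(0.0117) / (0.716)³ = 3.187×10⁻⁹ T.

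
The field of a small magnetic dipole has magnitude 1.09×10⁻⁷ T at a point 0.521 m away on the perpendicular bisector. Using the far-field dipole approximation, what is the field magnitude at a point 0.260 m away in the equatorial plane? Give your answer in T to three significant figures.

Dipole fields scale as 1/r³ in the far field; the geometry is the same at both points.
B₂ = B₁ · (r₁/r₂)³ = 1.09×10⁻⁷ · (0.521/0.260)³.
(r₁/r₂)³ = (2.004)³ = 8.046.
B₂ ≈ 8.770×10⁻⁷ T.

B ≈ 8.77×10⁻⁷ T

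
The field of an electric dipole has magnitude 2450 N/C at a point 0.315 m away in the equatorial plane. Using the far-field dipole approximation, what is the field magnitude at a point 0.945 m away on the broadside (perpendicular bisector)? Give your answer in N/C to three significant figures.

Dipole fields scale as 1/r³ in the far field; the geometry is the same at both points.
E₂ = E₁ · (r₁/r₂)³ = 2450 · (0.315/0.945)³.
(r₁/r₂)³ = (0.3333)³ = 0.03704.
E₂ ≈ 90.74 N/C.

E ≈ 90.7 N/C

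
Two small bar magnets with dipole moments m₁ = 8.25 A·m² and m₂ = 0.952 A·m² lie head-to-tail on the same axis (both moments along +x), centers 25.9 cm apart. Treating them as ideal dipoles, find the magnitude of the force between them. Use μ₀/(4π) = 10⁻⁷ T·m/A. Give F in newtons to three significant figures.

On-axis B of dipole 1: B = (μ₀/4π)·2m₁/r³. Force on dipole 2: F = m₂·dB/dr.
dB/dr = −(μ₀/4π)·6m₁/r⁴, so |F| = (μ₀/4π)·6m₁m₂/r⁴.
F = 6(10⁻⁷)(8.25)(0.952)/(0.259)⁴ = 0.001047 N.

F ≈ 0.00105 N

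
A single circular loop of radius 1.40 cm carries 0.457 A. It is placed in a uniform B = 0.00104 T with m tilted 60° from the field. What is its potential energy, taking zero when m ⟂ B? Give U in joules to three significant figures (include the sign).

U ≈ -1.46×10⁻⁷ J

Magnetic moment m = IA = Iπa² = (0.457)·π·(0.0140)² = 2.814×10⁻⁴ A·m².
U = −m·B = −mB cosθ.
U = −(2.814×10⁻⁴)(0.00104)·cos60° = -1.463×10⁻⁷ J.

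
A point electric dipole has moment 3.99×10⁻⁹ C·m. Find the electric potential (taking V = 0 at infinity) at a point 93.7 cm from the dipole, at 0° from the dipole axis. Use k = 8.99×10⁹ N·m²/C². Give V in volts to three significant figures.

V ≈ 40.9 V

The dipole potential is V = kp cosθ / r².
V = (8.99×10⁹)(3.99×10⁻⁹)·cos0° / (0.937)² = 40.86 V.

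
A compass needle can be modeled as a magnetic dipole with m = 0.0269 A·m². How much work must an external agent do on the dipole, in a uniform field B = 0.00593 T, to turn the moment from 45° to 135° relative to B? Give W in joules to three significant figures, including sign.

W ≈ 2.26×10⁻⁴ J

W_ext = ΔU = −mB cosθ₂ + mB cosθ₁ = mB(cosθ₁ − cosθ₂).
W = (0.0269)(0.00593)·(cos45° − cos135°) = (1.595×10⁻⁴)·(+1.4142) = 2.256×10⁻⁴ J.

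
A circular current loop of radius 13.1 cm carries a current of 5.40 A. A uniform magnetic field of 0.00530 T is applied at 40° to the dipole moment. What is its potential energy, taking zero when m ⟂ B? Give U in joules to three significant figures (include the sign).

Magnetic moment m = IA = Iπa² = (5.40)·π·(0.131)² = 0.2911 A·m².
U = −m·B = −mB cosθ.
U = −(0.2911)(0.00530)·cos40° = -0.001182 J.

U ≈ -0.00118 J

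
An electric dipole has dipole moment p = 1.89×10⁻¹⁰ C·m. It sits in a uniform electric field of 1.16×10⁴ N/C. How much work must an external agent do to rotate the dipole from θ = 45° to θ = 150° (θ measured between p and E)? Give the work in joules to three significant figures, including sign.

W_ext = ΔU = U(θ₂) − U(θ₁) = −pE cosθ₂ − (−pE cosθ₁) = pE(cosθ₁ − cosθ₂).
W = (1.89×10⁻¹⁰)(1.16×10⁴)·(cos45° − cos150°) = (2.192×10⁻⁶)·(+1.5731) = 3.449×10⁻⁶ J.

W ≈ 3.45×10⁻⁶ J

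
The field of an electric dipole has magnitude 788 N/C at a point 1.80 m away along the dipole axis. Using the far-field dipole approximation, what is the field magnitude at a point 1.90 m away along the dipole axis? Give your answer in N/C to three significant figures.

Dipole fields scale as 1/r³ in the far field; the geometry is the same at both points.
E₂ = E₁ · (r₁/r₂)³ = 788 · (1.80/1.90)³.
(r₁/r₂)³ = (0.9474)³ = 0.8503.
E₂ ≈ 670.0 N/C.

E ≈ 670 N/C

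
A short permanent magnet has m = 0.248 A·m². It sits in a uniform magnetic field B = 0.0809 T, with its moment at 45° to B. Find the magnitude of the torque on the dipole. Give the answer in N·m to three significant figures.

Torque on a magnetic dipole: τ = mB sinθ.
τ = (0.248)(0.0809)·sin45° = 0.01419 N·m.

τ ≈ 0.0142 N·m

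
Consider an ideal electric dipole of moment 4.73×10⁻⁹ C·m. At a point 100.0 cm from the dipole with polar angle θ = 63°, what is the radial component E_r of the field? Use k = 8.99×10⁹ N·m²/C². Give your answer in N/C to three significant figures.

For a dipole, E_r = (2kp cosθ)/r³.
kp/r³ = (8.99×10⁹)(4.73×10⁻⁹)/(1.00)³ = 42.52 N/C.
E_r = 2·42.52·cos63° = 38.61 N/C.

E_r ≈ 38.6 N/C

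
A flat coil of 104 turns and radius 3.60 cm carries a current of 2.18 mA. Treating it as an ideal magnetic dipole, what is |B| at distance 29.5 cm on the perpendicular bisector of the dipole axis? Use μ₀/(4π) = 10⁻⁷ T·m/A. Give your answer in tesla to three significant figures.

m = NIA = NIπa² = 104·(0.00218)·π·(0.0360)² = 9.231×10⁻⁴ A·m².
In the equatorial plane B = (μ₀/4π)·m/r³ (half the axial value).
B = (10⁻⁷)·(9.231×10⁻⁴) / (0.295)³ = 3.596×10⁻⁹ T.

B ≈ 3.60×10⁻⁹ T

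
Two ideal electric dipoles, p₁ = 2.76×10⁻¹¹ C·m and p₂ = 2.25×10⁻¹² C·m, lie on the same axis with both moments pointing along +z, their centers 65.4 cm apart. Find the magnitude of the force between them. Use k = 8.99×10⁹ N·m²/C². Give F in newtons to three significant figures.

F ≈ 1.83×10⁻¹¹ N

On-axis field of dipole 1 at distance r: E = 2kp₁/r³. Force on dipole 2 is F = p₂·dE/dr (gradient along axis).
dE/dr = −6kp₁/r⁴, so |F| = 6kp₁p₂/r⁴ (attractive for aligned moments).
F = 6(8.99×10⁹)(2.76×10⁻¹¹)(2.25×10⁻¹²)/(0.654)⁴ = 1.831×10⁻¹¹ N.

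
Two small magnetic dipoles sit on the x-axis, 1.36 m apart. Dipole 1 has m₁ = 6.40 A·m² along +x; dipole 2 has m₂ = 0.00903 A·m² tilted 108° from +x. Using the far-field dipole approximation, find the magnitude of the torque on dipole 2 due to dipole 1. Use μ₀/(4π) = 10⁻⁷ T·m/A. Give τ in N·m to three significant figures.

τ ≈ 4.37×10⁻⁹ N·m

Dipole B is on the axis of dipole A, so B₁ there is axial: B₁ = (μ₀/4π)·2m₁/r³ along +x.
B₁ = 2(10⁻⁷)(6.40)/(1.36)³ = 5.089×10⁻⁷ T.
τ = m₂ B₁ sinθ.
τ = (0.00903)(5.089×10⁻⁷)·sin108° = 4.370×10⁻⁹ N·m.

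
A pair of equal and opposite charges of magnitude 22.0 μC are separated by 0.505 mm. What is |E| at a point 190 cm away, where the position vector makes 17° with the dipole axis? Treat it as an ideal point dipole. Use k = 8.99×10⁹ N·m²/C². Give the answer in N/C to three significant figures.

E ≈ 28.2 N/C

Dipole moment p = qd = (2.20×10⁻⁵ C)(5.05×10⁻⁴ m) = 1.111×10⁻⁸ C·m.
At angle θ the dipole field magnitude is E = (kp/r³)·√(1 + 3cos²θ).
kp/r³ = (8.99×10⁹)(1.111×10⁻⁸) / (1.90)³ = 14.56 N/C.
√(1 + 3cos²17°) = √(1 + 3·0.9145) = √3.7436 ≈ 1.9348.
E ≈ 14.56 × 1.935 = 28.17 N/C.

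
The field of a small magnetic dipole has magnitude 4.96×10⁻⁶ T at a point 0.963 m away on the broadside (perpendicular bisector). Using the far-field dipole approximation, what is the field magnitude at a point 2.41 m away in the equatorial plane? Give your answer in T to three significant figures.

B ≈ 3.16×10⁻⁷ T

Dipole fields scale as 1/r³ in the far field; the geometry is the same at both points.
B₂ = B₁ · (r₁/r₂)³ = 4.96×10⁻⁶ · (0.963/2.41)³.
(r₁/r₂)³ = (0.3996)³ = 0.0638.
B₂ ≈ 3.165×10⁻⁷ T.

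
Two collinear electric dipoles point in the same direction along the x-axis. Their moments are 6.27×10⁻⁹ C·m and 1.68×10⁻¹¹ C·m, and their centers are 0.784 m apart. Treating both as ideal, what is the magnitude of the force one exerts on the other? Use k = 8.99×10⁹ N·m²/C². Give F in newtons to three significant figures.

F ≈ 1.50×10⁻⁸ N

On-axis field of dipole 1 at distance r: E = 2kp₁/r³. Force on dipole 2 is F = p₂·dE/dr (gradient along axis).
dE/dr = −6kp₁/r⁴, so |F| = 6kp₁p₂/r⁴ (attractive for aligned moments).
F = 6(8.99×10⁹)(6.27×10⁻⁹)(1.68×10⁻¹¹)/(0.784)⁴ = 1.504×10⁻⁸ N.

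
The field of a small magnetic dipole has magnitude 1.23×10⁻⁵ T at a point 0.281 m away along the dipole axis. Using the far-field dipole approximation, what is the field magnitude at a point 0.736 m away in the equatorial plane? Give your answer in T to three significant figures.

Dipole fields scale as 1/r³ in the far field.
The axial field is twice the equatorial field at the same r, so the geometry factor is 1/2.
B₂ = B₁ · (1/2) · (r₁/r₂)³ = 1.23×10⁻⁵ · 0.5 · (0.281/0.736)³.
(r₁/r₂)³ = (0.3818)³ = 0.05565.
B₂ ≈ 3.423×10⁻⁷ T.

B ≈ 3.42×10⁻⁷ T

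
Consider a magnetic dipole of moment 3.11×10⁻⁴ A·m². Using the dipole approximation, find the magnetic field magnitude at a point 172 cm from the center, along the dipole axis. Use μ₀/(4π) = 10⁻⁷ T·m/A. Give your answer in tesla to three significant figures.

On axis B = (μ₀/4π)·2m/r³.
B = 2·(10⁻⁷)·(3.11×10⁻⁴) / (1.72)³ = 1.222×10⁻¹¹ T.

B ≈ 1.22×10⁻¹¹ T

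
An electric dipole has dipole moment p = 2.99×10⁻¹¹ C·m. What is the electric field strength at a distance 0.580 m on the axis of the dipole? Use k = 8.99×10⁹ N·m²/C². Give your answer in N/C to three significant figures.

On the dipole axis E = 2kp/r³.
E = 2·(8.99×10⁹)(2.99×10⁻¹¹) / (0.580)³ = 2.755 N/C.

E ≈ 2.76 N/C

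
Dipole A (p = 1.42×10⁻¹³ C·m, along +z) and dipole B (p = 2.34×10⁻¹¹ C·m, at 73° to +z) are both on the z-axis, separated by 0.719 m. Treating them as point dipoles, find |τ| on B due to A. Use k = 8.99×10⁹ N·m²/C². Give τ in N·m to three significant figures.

τ ≈ 1.54×10⁻¹³ N·m

The second dipole sits on the axis of the first, so the field there is axial: E₁ = 2kp₁/r³ along +z.
E₁ = 2(8.99×10⁹)(1.42×10⁻¹³)/(0.719)³ = 0.006869 N/C.
Torque on the second dipole: τ = p₂ E₁ sinθ.
τ = (2.34×10⁻¹¹)(0.006869)·sin73° = 1.537×10⁻¹³ N·m.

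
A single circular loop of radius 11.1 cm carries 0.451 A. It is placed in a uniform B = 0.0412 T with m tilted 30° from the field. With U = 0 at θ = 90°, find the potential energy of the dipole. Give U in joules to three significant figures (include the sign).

U ≈ -6.23×10⁻⁴ J

Magnetic moment m = IA = Iπa² = (0.451)·π·(0.111)² = 0.01746 A·m².
U = −m·B = −mB cosθ.
U = −(0.01746)(0.0412)·cos30° = -6.230×10⁻⁴ J.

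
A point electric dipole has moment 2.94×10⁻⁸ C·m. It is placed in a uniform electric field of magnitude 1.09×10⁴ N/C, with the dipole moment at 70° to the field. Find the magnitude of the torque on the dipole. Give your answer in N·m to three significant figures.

Torque on an electric dipole: τ = pE sinθ.
τ = (2.94×10⁻⁸)(1.09×10⁴)·sin70° = 3.011×10⁻⁴ N·m.

τ ≈ 3.01×10⁻⁴ N·m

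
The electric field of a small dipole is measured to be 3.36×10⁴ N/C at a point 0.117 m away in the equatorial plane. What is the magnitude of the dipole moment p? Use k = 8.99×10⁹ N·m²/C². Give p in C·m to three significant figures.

p ≈ 5.99×10⁻⁹ C·m

In the equatorial plane E = kp/r³, so p = Er³/(k).
p = (3.36×10⁴)·(0.117)³ / (8.99×10⁹) = 5.986×10⁻⁹ C·m.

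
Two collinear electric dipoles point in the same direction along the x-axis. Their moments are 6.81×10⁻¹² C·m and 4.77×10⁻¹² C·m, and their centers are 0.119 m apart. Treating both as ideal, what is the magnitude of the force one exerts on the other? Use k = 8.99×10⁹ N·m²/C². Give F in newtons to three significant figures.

F ≈ 8.74×10⁻⁹ N

On-axis field of dipole 1 at distance r: E = 2kp₁/r³. Force on dipole 2 is F = p₂·dE/dr (gradient along axis).
dE/dr = −6kp₁/r⁴, so |F| = 6kp₁p₂/r⁴ (attractive for aligned moments).
F = 6(8.99×10⁹)(6.81×10⁻¹²)(4.77×10⁻¹²)/(0.119)⁴ = 8.738×10⁻⁹ N.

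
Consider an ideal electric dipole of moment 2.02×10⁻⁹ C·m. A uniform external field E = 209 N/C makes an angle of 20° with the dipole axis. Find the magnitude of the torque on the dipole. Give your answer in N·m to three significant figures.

τ ≈ 1.44×10⁻⁷ N·m

Torque on an electric dipole: τ = pE sinθ.
τ = (2.02×10⁻⁹)(209)·sin20° = 1.444×10⁻⁷ N·m.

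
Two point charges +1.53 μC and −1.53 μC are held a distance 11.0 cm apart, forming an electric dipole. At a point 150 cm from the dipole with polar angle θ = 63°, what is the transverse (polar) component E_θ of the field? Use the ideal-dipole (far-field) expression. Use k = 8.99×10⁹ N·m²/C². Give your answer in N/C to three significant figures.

E_θ ≈ 399 N/C

Dipole moment p = qd = (1.53×10⁻⁶ C)(0.110 m) = 1.683×10⁻⁷ C·m.
For a dipole, E_θ = (kp sinθ)/r³.
kp/r³ = (8.99×10⁹)(1.683×10⁻⁷)/(1.50)³ = 448.3 N/C.
E_θ = 448.3·sin63° = 399.4 N/C.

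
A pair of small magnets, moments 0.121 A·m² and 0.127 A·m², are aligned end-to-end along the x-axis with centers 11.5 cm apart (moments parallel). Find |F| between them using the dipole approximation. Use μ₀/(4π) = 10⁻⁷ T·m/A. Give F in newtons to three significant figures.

F ≈ 5.27×10⁻⁵ N

On-axis B of dipole 1: B = (μ₀/4π)·2m₁/r³. Force on dipole 2: F = m₂·dB/dr.
dB/dr = −(μ₀/4π)·6m₁/r⁴, so |F| = (μ₀/4π)·6m₁m₂/r⁴.
F = 6(10⁻⁷)(0.121)(0.127)/(0.115)⁴ = 5.272×10⁻⁵ N.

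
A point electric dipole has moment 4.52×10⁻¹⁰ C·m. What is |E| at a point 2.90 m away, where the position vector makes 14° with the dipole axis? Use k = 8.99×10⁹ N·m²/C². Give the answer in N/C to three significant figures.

At angle θ the dipole field magnitude is E = (kp/r³)·√(1 + 3cos²θ).
kp/r³ = (8.99×10⁹)(4.52×10⁻¹⁰) / (2.90)³ = 0.1666 N/C.
√(1 + 3cos²14°) = √(1 + 3·0.9415) = √3.8244 ≈ 1.9556.
E ≈ 0.1666 × 1.956 = 0.3258 N/C.

E ≈ 0.326 N/C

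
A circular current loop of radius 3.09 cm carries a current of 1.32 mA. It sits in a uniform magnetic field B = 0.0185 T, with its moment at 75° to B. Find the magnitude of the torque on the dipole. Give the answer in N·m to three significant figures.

Magnetic moment m = IA = Iπa² = (0.00132)·π·(0.0309)² = 3.96×10⁻⁶ A·m².
Torque on a magnetic dipole: τ = mB sinθ.
τ = (3.96×10⁻⁶)(0.0185)·sin75° = 7.076×10⁻⁸ N·m.

τ ≈ 7.08×10⁻⁸ N·m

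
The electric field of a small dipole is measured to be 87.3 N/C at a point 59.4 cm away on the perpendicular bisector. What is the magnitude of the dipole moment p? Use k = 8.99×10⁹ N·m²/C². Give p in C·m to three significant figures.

p ≈ 2.04×10⁻⁹ C·m

In the equatorial plane E = kp/r³, so p = Er³/(k).
p = (87.3)·(0.594)³ / (8.99×10⁹) = 2.035×10⁻⁹ C·m.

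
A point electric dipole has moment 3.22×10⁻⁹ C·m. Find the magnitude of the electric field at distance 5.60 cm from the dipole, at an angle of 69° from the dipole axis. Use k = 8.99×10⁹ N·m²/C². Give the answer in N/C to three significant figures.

At angle θ the dipole field magnitude is E = (kp/r³)·√(1 + 3cos²θ).
kp/r³ = (8.99×10⁹)(3.22×10⁻⁹) / (0.0560)³ = 1.648×10⁵ N/C.
√(1 + 3cos²69°) = √(1 + 3·0.1284) = √1.3853 ≈ 1.1770.
E ≈ 1.648×10⁵ × 1.177 = 1.940×10⁵ N/C.

E ≈ 1.94×10⁵ N/C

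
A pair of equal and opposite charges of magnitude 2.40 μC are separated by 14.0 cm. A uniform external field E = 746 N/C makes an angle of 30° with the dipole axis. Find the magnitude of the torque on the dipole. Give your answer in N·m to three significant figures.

Dipole moment p = qd = (2.40×10⁻⁶ C)(0.140 m) = 3.36×10⁻⁷ C·m.
Torque on an electric dipole: τ = pE sinθ.
τ = (3.36×10⁻⁷)(746)·sin30° = 1.253×10⁻⁴ N·m.

τ ≈ 1.25×10⁻⁴ N·m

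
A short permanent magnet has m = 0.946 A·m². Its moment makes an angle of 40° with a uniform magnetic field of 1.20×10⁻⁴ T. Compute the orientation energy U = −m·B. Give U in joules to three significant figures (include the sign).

U = −m·B = −mB cosθ.
U = −(0.946)(1.20×10⁻⁴)·cos40° = -8.696×10⁻⁵ J.

U ≈ -8.70×10⁻⁵ J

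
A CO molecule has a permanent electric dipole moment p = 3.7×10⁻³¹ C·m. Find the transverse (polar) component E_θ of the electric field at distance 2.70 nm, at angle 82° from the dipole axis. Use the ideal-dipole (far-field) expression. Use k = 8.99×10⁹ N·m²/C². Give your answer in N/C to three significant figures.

For a dipole, E_θ = (kp sinθ)/r³.
kp/r³ = (8.99×10⁹)(3.70×10⁻³¹)/(2.70×10⁻⁹)³ = 1.690×10⁵ N/C.
E_θ = 1.690×10⁵·sin82° = 1.673×10⁵ N/C.

E_θ ≈ 1.67×10⁵ N/C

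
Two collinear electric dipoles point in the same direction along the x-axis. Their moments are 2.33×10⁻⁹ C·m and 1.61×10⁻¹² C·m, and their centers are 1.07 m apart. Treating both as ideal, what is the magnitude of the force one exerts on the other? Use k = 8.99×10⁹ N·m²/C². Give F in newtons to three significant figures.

F ≈ 1.54×10⁻¹⁰ N

On-axis field of dipole 1 at distance r: E = 2kp₁/r³. Force on dipole 2 is F = p₂·dE/dr (gradient along axis).
dE/dr = −6kp₁/r⁴, so |F| = 6kp₁p₂/r⁴ (attractive for aligned moments).
F = 6(8.99×10⁹)(2.33×10⁻⁹)(1.61×10⁻¹²)/(1.07)⁴ = 1.544×10⁻¹⁰ N.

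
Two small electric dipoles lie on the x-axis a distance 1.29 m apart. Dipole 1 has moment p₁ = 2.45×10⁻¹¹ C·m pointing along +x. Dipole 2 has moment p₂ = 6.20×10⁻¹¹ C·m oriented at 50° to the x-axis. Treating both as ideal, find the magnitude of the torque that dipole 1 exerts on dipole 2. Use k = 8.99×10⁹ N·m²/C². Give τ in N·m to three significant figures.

The second dipole sits on the axis of the first, so the field there is axial: E₁ = 2kp₁/r³ along +x.
E₁ = 2(8.99×10⁹)(2.45×10⁻¹¹)/(1.29)³ = 0.2052 N/C.
Torque on the second dipole: τ = p₂ E₁ sinθ.
τ = (6.20×10⁻¹¹)(0.2052)·sin50° = 9.746×10⁻¹² N·m.

τ ≈ 9.75×10⁻¹² N·m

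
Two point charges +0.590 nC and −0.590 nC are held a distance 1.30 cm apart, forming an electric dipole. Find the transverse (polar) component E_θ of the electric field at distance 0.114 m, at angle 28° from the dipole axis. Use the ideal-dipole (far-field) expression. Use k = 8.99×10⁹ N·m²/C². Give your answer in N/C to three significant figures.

E_θ ≈ 21.8 N/C

Dipole moment p = qd = (5.90×10⁻¹⁰ C)(0.0130 m) = 7.67×10⁻¹² C·m.
For a dipole, E_θ = (kp sinθ)/r³.
kp/r³ = (8.99×10⁹)(7.67×10⁻¹²)/(0.114)³ = 46.54 N/C.
E_θ = 46.54·sin28° = 21.85 N/C.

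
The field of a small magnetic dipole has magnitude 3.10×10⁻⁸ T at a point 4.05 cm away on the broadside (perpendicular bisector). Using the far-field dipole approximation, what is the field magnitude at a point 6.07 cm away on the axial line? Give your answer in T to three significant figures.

B ≈ 1.84×10⁻⁸ T

Dipole fields scale as 1/r³ in the far field.
The axial field is twice the equatorial field at the same r, so the geometry factor is 2/1.
B₂ = B₁ · (2/1) · (r₁/r₂)³ = 3.10×10⁻⁸ · 2 · (4.05/6.07)³.
(r₁/r₂)³ = (0.6672)³ = 0.297.
B₂ ≈ 1.842×10⁻⁸ T.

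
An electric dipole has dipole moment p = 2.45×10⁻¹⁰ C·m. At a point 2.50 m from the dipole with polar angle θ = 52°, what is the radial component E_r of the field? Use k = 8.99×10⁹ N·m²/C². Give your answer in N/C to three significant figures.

For a dipole, E_r = (2kp cosθ)/r³.
kp/r³ = (8.99×10⁹)(2.45×10⁻¹⁰)/(2.50)³ = 0.1410 N/C.
E_r = 2·0.1410·cos52° = 0.1736 N/C.

E_r ≈ 0.174 N/C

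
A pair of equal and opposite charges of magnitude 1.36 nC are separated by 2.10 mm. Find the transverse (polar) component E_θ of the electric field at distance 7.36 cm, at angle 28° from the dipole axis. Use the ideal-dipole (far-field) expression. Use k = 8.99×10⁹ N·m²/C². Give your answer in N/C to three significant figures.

Dipole moment p = qd = (1.36×10⁻⁹ C)(0.00210 m) = 2.856×10⁻¹² C·m.
For a dipole, E_θ = (kp sinθ)/r³.
kp/r³ = (8.99×10⁹)(2.856×10⁻¹²)/(0.0736)³ = 64.40 N/C.
E_θ = 64.40·sin28° = 30.23 N/C.

E_θ ≈ 30.2 N/C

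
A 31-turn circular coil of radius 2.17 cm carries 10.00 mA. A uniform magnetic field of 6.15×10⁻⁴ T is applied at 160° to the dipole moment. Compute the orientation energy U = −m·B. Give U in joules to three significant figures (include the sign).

m = NIA = NIπa² = 31·(0.0100)·π·(0.0217)² = 4.586×10⁻⁴ A·m².
U = −m·B = −mB cosθ.
U = −(4.586×10⁻⁴)(6.15×10⁻⁴)·cos160° = 2.650×10⁻⁷ J.

U ≈ 2.65×10⁻⁷ J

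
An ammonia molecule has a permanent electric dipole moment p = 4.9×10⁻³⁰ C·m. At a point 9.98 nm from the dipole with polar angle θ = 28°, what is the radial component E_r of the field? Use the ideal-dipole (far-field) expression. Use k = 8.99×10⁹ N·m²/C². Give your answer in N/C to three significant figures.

For a dipole, E_r = (2kp cosθ)/r³.
kp/r³ = (8.99×10⁹)(4.90×10⁻³⁰)/(9.98×10⁻⁹)³ = 4.432×10⁴ N/C.
E_r = 2·4.432×10⁴·cos28° = 7.826×10⁴ N/C.

E_r ≈ 7.83×10⁴ N/C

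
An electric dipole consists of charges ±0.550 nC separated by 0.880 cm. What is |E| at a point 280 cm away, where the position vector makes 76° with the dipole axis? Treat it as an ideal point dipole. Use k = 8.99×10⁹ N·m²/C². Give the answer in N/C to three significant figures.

Dipole moment p = qd = (5.50×10⁻¹⁰ C)(0.00880 m) = 4.84×10⁻¹² C·m.
At angle θ the dipole field magnitude is E = (kp/r³)·√(1 + 3cos²θ).
kp/r³ = (8.99×10⁹)(4.84×10⁻¹²) / (2.80)³ = 0.001982 N/C.
√(1 + 3cos²76°) = √(1 + 3·0.0585) = √1.1756 ≈ 1.0842.
E ≈ 0.001982 × 1.084 = 0.002149 N/C.

E ≈ 0.00215 N/C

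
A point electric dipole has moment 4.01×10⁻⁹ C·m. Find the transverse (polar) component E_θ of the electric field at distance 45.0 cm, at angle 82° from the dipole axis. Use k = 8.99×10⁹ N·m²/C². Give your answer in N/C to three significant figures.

For a dipole, E_θ = (kp sinθ)/r³.
kp/r³ = (8.99×10⁹)(4.01×10⁻⁹)/(0.450)³ = 395.6 N/C.
E_θ = 395.6·sin82° = 391.8 N/C.

E_θ ≈ 392 N/C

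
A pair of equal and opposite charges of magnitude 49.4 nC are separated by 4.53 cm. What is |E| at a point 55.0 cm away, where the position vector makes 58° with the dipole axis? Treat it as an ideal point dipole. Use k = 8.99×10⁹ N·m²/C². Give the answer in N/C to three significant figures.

Dipole moment p = qd = (4.94×10⁻⁸ C)(0.0453 m) = 2.238×10⁻⁹ C·m.
At angle θ the dipole field magnitude is E = (kp/r³)·√(1 + 3cos²θ).
kp/r³ = (8.99×10⁹)(2.238×10⁻⁹) / (0.550)³ = 120.9 N/C.
√(1 + 3cos²58°) = √(1 + 3·0.2808) = √1.8424 ≈ 1.3574.
E ≈ 120.9 × 1.357 = 164.1 N/C.

E ≈ 164 N/C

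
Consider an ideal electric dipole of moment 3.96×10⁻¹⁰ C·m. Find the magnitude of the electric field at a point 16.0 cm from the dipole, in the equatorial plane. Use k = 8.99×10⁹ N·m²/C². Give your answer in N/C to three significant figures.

On the perpendicular bisector E = kp/r³ (half the axial value at the same distance).
E = (8.99×10⁹)(3.96×10⁻¹⁰) / (0.160)³ = 869.2 N/C.

E ≈ 869 N/C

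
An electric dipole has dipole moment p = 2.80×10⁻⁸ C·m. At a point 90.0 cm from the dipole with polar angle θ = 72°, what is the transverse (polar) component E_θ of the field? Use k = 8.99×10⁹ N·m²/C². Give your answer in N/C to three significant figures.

E_θ ≈ 328 N/C

For a dipole, E_θ = (kp sinθ)/r³.
kp/r³ = (8.99×10⁹)(2.80×10⁻⁸)/(0.900)³ = 345.3 N/C.
E_θ = 345.3·sin72° = 328.4 N/C.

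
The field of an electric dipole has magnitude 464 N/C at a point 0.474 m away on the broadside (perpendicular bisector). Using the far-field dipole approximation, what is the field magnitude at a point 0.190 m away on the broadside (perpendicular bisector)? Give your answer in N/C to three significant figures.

E ≈ 7200 N/C

Dipole fields scale as 1/r³ in the far field; the geometry is the same at both points.
E₂ = E₁ · (r₁/r₂)³ = 464 · (0.474/0.190)³.
(r₁/r₂)³ = (2.495)³ = 15.53.
E₂ ≈ 7204 N/C.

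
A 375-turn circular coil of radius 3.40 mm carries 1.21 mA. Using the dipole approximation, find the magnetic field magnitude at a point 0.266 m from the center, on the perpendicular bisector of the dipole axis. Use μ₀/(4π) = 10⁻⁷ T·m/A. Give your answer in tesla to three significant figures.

B ≈ 8.76×10⁻¹¹ T

m = NIA = NIπa² = 375·(0.00121)·π·(0.00340)² = 1.648×10⁻⁵ A·m².
In the equatorial plane B = (μ₀/4π)·m/r³ (half the axial value).
B = (10⁻⁷)·(1.648×10⁻⁵) / (0.266)³ = 8.756×10⁻¹¹ T.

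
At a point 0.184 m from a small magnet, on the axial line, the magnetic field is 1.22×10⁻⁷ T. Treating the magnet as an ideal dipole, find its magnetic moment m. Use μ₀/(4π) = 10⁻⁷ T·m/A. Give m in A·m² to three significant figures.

m ≈ 0.00380 A·m²

On axis B = (μ₀/4π)·2m/r³, so m = Br³·4π/(μ₀·2).
m = (1.22×10⁻⁷)·(0.184)³ / (2·10⁻⁷) = 0.003800 A·m².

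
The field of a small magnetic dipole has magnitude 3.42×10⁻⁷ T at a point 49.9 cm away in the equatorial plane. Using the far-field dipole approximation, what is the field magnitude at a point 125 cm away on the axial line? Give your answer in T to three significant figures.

Dipole fields scale as 1/r³ in the far field.
The axial field is twice the equatorial field at the same r, so the geometry factor is 2/1.
B₂ = B₁ · (2/1) · (r₁/r₂)³ = 3.42×10⁻⁷ · 2 · (49.9/125)³.
(r₁/r₂)³ = (0.3992)³ = 0.06362.
B₂ ≈ 4.351×10⁻⁸ T.

B ≈ 4.35×10⁻⁸ T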